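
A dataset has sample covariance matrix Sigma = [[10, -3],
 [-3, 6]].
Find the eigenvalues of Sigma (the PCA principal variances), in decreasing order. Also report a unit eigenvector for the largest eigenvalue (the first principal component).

Step 1 — characteristic polynomial of 2×2 Sigma:
  det(Sigma - λI) = λ² - trace · λ + det = 0.
  trace = 10 + 6 = 16, det = 10·6 - (-3)² = 51.
Step 2 — discriminant:
  Δ = trace² - 4·det = 256 - 204 = 52.
Step 3 — eigenvalues:
  λ = (trace ± √Δ)/2 = (16 ± 7.2111)/2,
  λ_1 = 11.6056,  λ_2 = 4.3944.

Step 4 — unit eigenvector for λ_1: solve (Sigma - λ_1 I)v = 0. First row:
  (10 - 11.6056)·v_x + (-3)·v_y = 0, i.e. (-1.6056)·v_x + (-3)·v_y = 0,
  so v ∝ (b, λ_1 - a) = (-3, 1.6056); multiply by -1 so the first entry is positive: u = (3, -1.6056).
  ||u|| = √((3)² + (-1.6056)²) = √(11.5778) ≈ 3.4026,
  v_1 = u/||u|| ≈ (0.8817, -0.4719) (||v_1|| = 1).

λ_1 = 11.6056,  λ_2 = 4.3944;  v_1 ≈ (0.8817, -0.4719)


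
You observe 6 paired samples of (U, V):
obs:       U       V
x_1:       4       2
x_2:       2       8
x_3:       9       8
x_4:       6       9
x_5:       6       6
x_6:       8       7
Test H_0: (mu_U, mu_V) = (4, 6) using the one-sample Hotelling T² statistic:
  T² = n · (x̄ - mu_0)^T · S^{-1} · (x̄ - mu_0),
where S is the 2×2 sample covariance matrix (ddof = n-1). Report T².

Step 1 — sample mean vector:
  mean(U) = (4 + 2 + 9 + 6 + 6 + 8) / 6 = 35/6 = 5.8333
  mean(V) = (2 + 8 + 8 + 9 + 6 + 7) / 6 = 40/6 = 6.6667
  x̄ = (5.8333, 6.6667),  deviation x̄ - mu_0 = (5.8333, 6.6667) - (4, 6) = (1.8333, 0.6667).

Step 2 — sample covariance matrix, S[i,j] = (1/(n-1)) · Σ_k (x_{k,i} - mean_i) · (x_{k,j} - mean_j), divisor n-1 = 5:
  S[U,U] = ((-1.8333)·(-1.8333) + (-3.8333)·(-3.8333) + (3.1667)·(3.1667) + (0.1667)·(0.1667) + (0.1667)·(0.1667) + (2.1667)·(2.1667)) / 5 = 32.8333/5 = 6.5667
  S[U,V] = ((-1.8333)·(-4.6667) + (-3.8333)·(1.3333) + (3.1667)·(1.3333) + (0.1667)·(2.3333) + (0.1667)·(-0.6667) + (2.1667)·(0.3333)) / 5 = 8.6667/5 = 1.7333
  S[V,V] = ((-4.6667)·(-4.6667) + (1.3333)·(1.3333) + (1.3333)·(1.3333) + (2.3333)·(2.3333) + (-0.6667)·(-0.6667) + (0.3333)·(0.3333)) / 5 = 31.3333/5 = 6.2667
  S = [[6.5667, 1.7333],
 [1.7333, 6.2667]].

Step 3 — invert S. det(S) = 6.5667·6.2667 - (1.7333)² = 38.1467.
  S^{-1} = (1/det) · [[d, -b], [-b, a]] = [[0.1643, -0.0454],
 [-0.0454, 0.1721]].

Step 4 — quadratic form (x̄ - mu_0)^T · S^{-1} · (x̄ - mu_0):
  S^{-1} · (x̄ - mu_0) = (0.2709, 0.0315),
  (x̄ - mu_0)^T · [...] = (1.8333)·(0.2709) + (0.6667)·(0.0315) = 0.5176.

Step 5 — scale by n: T² = 6 · 0.5176 = 3.1056.

T² ≈ 3.1056


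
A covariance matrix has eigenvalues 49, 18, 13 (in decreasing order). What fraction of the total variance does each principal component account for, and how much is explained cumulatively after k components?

Step 1 — total variance = trace(Sigma) = Σ λ_i = 49 + 18 + 13 = 80.

Step 2 — fraction explained by component i = λ_i / Σ λ:
  PC1: 49/80 = 0.6125
  PC2: 18/80 = 0.225
  PC3: 13/80 = 0.1625

Step 3 — cumulative fraction after k components = (λ_1 + ... + λ_k) / Σ λ:
  k = 1: 49/80 = 0.6125
  k = 2: (49 + 18)/80 = 67/80 = 0.8375
  k = 3: (49 + 18 + 13)/80 = 80/80 = 1

Summary (fraction, with percent):

explained: PC1 0.6125 (61.25%), PC2 0.225 (22.5%), PC3 0.1625 (16.25%);  cumulative: 0.6125, 0.8375, 1


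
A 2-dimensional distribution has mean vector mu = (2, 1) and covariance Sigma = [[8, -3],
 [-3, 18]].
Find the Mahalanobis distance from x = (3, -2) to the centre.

Step 1 — centre the observation: (x - mu) = (1, -3).

Step 2 — invert Sigma. det(Sigma) = 8·18 - (-3)² = 135.
  Sigma^{-1} = (1/det) · [[d, -b], [-b, a]] = [[0.1333, 0.0222],
 [0.0222, 0.0593]].

Step 3 — form the quadratic (x - mu)^T · Sigma^{-1} · (x - mu):
  Sigma^{-1} · (x - mu) = (0.0667, -0.1556).
  (x - mu)^T · [Sigma^{-1} · (x - mu)] = (1)·(0.0667) + (-3)·(-0.1556) = 0.5333.

Step 4 — take square root: d = √(0.5333) ≈ 0.7303.

d(x, mu) = √(0.5333) ≈ 0.7303


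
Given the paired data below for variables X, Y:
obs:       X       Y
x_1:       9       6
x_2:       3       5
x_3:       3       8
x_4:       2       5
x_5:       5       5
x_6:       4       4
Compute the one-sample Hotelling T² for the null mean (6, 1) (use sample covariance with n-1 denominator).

Step 1 — sample mean vector:
  mean(X) = (9 + 3 + 3 + 2 + 5 + 4) / 6 = 26/6 = 4.3333
  mean(Y) = (6 + 5 + 8 + 5 + 5 + 4) / 6 = 33/6 = 5.5
  x̄ = (4.3333, 5.5),  deviation x̄ - mu_0 = (4.3333, 5.5) - (6, 1) = (-1.6667, 4.5).

Step 2 — sample covariance matrix, S[i,j] = (1/(n-1)) · Σ_k (x_{k,i} - mean_i) · (x_{k,j} - mean_j), divisor n-1 = 5:
  S[X,X] = ((4.6667)·(4.6667) + (-1.3333)·(-1.3333) + (-1.3333)·(-1.3333) + (-2.3333)·(-2.3333) + (0.6667)·(0.6667) + (-0.3333)·(-0.3333)) / 5 = 31.3333/5 = 6.2667
  S[X,Y] = ((4.6667)·(0.5) + (-1.3333)·(-0.5) + (-1.3333)·(2.5) + (-2.3333)·(-0.5) + (0.6667)·(-0.5) + (-0.3333)·(-1.5)) / 5 = 1/5 = 0.2
  S[Y,Y] = ((0.5)·(0.5) + (-0.5)·(-0.5) + (2.5)·(2.5) + (-0.5)·(-0.5) + (-0.5)·(-0.5) + (-1.5)·(-1.5)) / 5 = 9.5/5 = 1.9
  S = [[6.2667, 0.2],
 [0.2, 1.9]].

Step 3 — invert S. det(S) = 6.2667·1.9 - (0.2)² = 11.8667.
  S^{-1} = (1/det) · [[d, -b], [-b, a]] = [[0.1601, -0.0169],
 [-0.0169, 0.5281]].

Step 4 — quadratic form (x̄ - mu_0)^T · S^{-1} · (x̄ - mu_0):
  S^{-1} · (x̄ - mu_0) = (-0.3427, 2.4045),
  (x̄ - mu_0)^T · [...] = (-1.6667)·(-0.3427) + (4.5)·(2.4045) = 11.3914.

Step 5 — scale by n: T² = 6 · 11.3914 = 68.3483.

T² ≈ 68.3483


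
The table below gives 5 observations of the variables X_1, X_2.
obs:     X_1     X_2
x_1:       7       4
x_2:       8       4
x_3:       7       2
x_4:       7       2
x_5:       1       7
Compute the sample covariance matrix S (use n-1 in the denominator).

Step 1 — column means:
  mean(X_1) = (7 + 8 + 7 + 7 + 1) / 5 = 30/5 = 6
  mean(X_2) = (4 + 4 + 2 + 2 + 7) / 5 = 19/5 = 3.8

Step 2 — sample covariance S[i,j] = (1/(n-1)) · Σ_k (x_{k,i} - mean_i) · (x_{k,j} - mean_j), with n-1 = 4.
  S[X_1,X_1] = ((1)·(1) + (2)·(2) + (1)·(1) + (1)·(1) + (-5)·(-5)) / 4 = 32/4 = 8
  S[X_1,X_2] = ((1)·(0.2) + (2)·(0.2) + (1)·(-1.8) + (1)·(-1.8) + (-5)·(3.2)) / 4 = -19/4 = -4.75
  S[X_2,X_2] = ((0.2)·(0.2) + (0.2)·(0.2) + (-1.8)·(-1.8) + (-1.8)·(-1.8) + (3.2)·(3.2)) / 4 = 16.8/4 = 4.2

S is symmetric (S[j,i] = S[i,j]). Assembling:

S = [[8, -4.75],
 [-4.75, 4.2]]


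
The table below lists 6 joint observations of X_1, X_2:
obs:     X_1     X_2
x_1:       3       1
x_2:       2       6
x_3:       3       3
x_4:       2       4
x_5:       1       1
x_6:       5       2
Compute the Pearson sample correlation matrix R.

Step 1 — column means:
  mean(X_1) = (3 + 2 + 3 + 2 + 1 + 5) / 6 = 16/6 = 2.6667
  mean(X_2) = (1 + 6 + 3 + 4 + 1 + 2) / 6 = 17/6 = 2.8333

Step 2 — sample variances and covariances s[i,j] = (1/(n-1)) · Σ_k (x_{k,i} - mean_i) · (x_{k,j} - mean_j), with n-1 = 5:
  s[X_1,X_1] = ((0.3333)·(0.3333) + (-0.6667)·(-0.6667) + (0.3333)·(0.3333) + (-0.6667)·(-0.6667) + (-1.6667)·(-1.6667) + (2.3333)·(2.3333)) / 5 = 9.3333/5 = 1.8667
  s[X_1,X_2] = ((0.3333)·(-1.8333) + (-0.6667)·(3.1667) + (0.3333)·(0.1667) + (-0.6667)·(1.1667) + (-1.6667)·(-1.8333) + (2.3333)·(-0.8333)) / 5 = -2.3333/5 = -0.4667
  s[X_2,X_2] = ((-1.8333)·(-1.8333) + (3.1667)·(3.1667) + (0.1667)·(0.1667) + (1.1667)·(1.1667) + (-1.8333)·(-1.8333) + (-0.8333)·(-0.8333)) / 5 = 18.8333/5 = 3.7667
  Sample standard deviations s_i = √(s[i,i]):
  s(X_1) = √(1.8667) = 1.3663
  s(X_2) = √(3.7667) = 1.9408

Step 3 — r_{ij} = s_{ij} / (s_i · s_j):
  r[X_1,X_1] = 1 (diagonal).
  r[X_1,X_2] = -0.4667 / (1.3663 · 1.9408) = -0.4667 / 2.6516 = -0.176
  r[X_2,X_2] = 1 (diagonal).

R is symmetric with unit diagonal. Assembling:

R = [[1, -0.176],
 [-0.176, 1]]


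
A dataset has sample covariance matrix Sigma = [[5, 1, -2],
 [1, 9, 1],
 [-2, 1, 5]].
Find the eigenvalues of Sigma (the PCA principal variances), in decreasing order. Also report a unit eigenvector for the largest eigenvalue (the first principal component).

Step 1 — characteristic polynomial p(λ) = det(λI - Sigma) = λ³ - tr·λ² + c_1·λ - det, where tr = trace, c_1 = sum of the principal 2×2 minors, det = det(Sigma):
  tr = 5 + 9 + 5 = 19,
  c_1 = (5·9 - (1)²) + (5·5 - (-2)²) + (9·5 - (1)²) = 44 + 21 + 44 = 109,
  det = 5·(9·5 - (1)²) - (1)·((1)·5 - (1)·(-2)) + (-2)·((1)·(1) - 9·(-2)) = 5·(44) - (1)·(7) + (-2)·(19) = 175.
  So p(λ) = λ³ - 19λ² + 109λ - 175.
Step 2 — look for an integer root (rational root theorem: any rational root is an integer divisor of 175). Testing λ = 7:
  p(7) = 343 - 931 + 763 - 175 = 0  ✓
  Dividing out (λ - 7): p(λ) = (λ - 7)(λ² - 12λ + 25).
Step 3 — remaining eigenvalues from the quadratic λ² - 12λ + 25 = 0:
  Δ = 12² - 4·25 = 144 - 100 = 44,  λ = (12 ± √44)/2 = (12 ± 6.6332)/2 ≈ 9.3166 or 2.6834.
  Sorted: λ_1 = 9.3166,  λ_2 = 7,  λ_3 = 2.6834  (check: sum = 19 = tr ✓).

Step 4 — unit eigenvector for λ_1 ≈ 9.3166: v spans the null space of (Sigma - λ_1 I), whose rows are
  r_1 = (-4.3166, 1, -2),  r_2 = (1, -0.3166, 1),  r_3 = (-2, 1, -4.3166).
  v is orthogonal to every row, so take v ∝ r_1 × r_2 = ((1)·(1) - (-2)·(-0.3166), (-2)·(1) - (-4.3166)·(1), (-4.3166)·(-0.3166) - (1)·(1)) ≈ (0.3668, 2.3166, 0.3668).
  Let u = (0.3668, 2.3166, 0.3668).
  ||u|| = √((0.3668)² + (2.3166)² + (0.3668)²) = √(5.6358) ≈ 2.374,  v_1 = u/||u|| ≈ (0.1545, 0.9758, 0.1545) (||v_1|| = 1).

λ_1 = 9.3166,  λ_2 = 7,  λ_3 = 2.6834;  v_1 ≈ (0.1545, 0.9758, 0.1545)


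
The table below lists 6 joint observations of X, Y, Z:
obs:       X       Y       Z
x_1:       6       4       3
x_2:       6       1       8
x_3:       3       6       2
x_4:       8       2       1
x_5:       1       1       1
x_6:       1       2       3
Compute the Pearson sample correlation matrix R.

Step 1 — column means:
  mean(X) = (6 + 6 + 3 + 8 + 1 + 1) / 6 = 25/6 = 4.1667
  mean(Y) = (4 + 1 + 6 + 2 + 1 + 2) / 6 = 16/6 = 2.6667
  mean(Z) = (3 + 8 + 2 + 1 + 1 + 3) / 6 = 18/6 = 3

Step 2 — sample variances and covariances s[i,j] = (1/(n-1)) · Σ_k (x_{k,i} - mean_i) · (x_{k,j} - mean_j), with n-1 = 5:
  s[X,X] = ((1.8333)·(1.8333) + (1.8333)·(1.8333) + (-1.1667)·(-1.1667) + (3.8333)·(3.8333) + (-3.1667)·(-3.1667) + (-3.1667)·(-3.1667)) / 5 = 42.8333/5 = 8.5667
  s[X,Y] = ((1.8333)·(1.3333) + (1.8333)·(-1.6667) + (-1.1667)·(3.3333) + (3.8333)·(-0.6667) + (-3.1667)·(-1.6667) + (-3.1667)·(-0.6667)) / 5 = 0.3333/5 = 0.0667
  s[X,Z] = ((1.8333)·(0) + (1.8333)·(5) + (-1.1667)·(-1) + (3.8333)·(-2) + (-3.1667)·(-2) + (-3.1667)·(0)) / 5 = 9/5 = 1.8
  s[Y,Y] = ((1.3333)·(1.3333) + (-1.6667)·(-1.6667) + (3.3333)·(3.3333) + (-0.6667)·(-0.6667) + (-1.6667)·(-1.6667) + (-0.6667)·(-0.6667)) / 5 = 19.3333/5 = 3.8667
  s[Y,Z] = ((1.3333)·(0) + (-1.6667)·(5) + (3.3333)·(-1) + (-0.6667)·(-2) + (-1.6667)·(-2) + (-0.6667)·(0)) / 5 = -7/5 = -1.4
  s[Z,Z] = ((0)·(0) + (5)·(5) + (-1)·(-1) + (-2)·(-2) + (-2)·(-2) + (0)·(0)) / 5 = 34/5 = 6.8
  Sample standard deviations s_i = √(s[i,i]):
  s(X) = √(8.5667) = 2.9269
  s(Y) = √(3.8667) = 1.9664
  s(Z) = √(6.8) = 2.6077

Step 3 — r_{ij} = s_{ij} / (s_i · s_j):
  r[X,X] = 1 (diagonal).
  r[X,Y] = 0.0667 / (2.9269 · 1.9664) = 0.0667 / 5.7554 = 0.0116
  r[X,Z] = 1.8 / (2.9269 · 2.6077) = 1.8 / 7.6324 = 0.2358
  r[Y,Y] = 1 (diagonal).
  r[Y,Z] = -1.4 / (1.9664 · 2.6077) = -1.4 / 5.1277 = -0.273
  r[Z,Z] = 1 (diagonal).

R is symmetric with unit diagonal. Assembling:

R = [[1, 0.0116, 0.2358],
 [0.0116, 1, -0.273],
 [0.2358, -0.273, 1]]


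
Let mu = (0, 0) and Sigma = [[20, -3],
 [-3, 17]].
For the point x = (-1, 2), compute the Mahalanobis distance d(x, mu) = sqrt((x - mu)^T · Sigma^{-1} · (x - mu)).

Step 1 — centre the observation: (x - mu) = (-1, 2).

Step 2 — invert Sigma. det(Sigma) = 20·17 - (-3)² = 331.
  Sigma^{-1} = (1/det) · [[d, -b], [-b, a]] = [[0.0514, 0.0091],
 [0.0091, 0.0604]].

Step 3 — form the quadratic (x - mu)^T · Sigma^{-1} · (x - mu):
  Sigma^{-1} · (x - mu) = (-0.0332, 0.1118).
  (x - mu)^T · [Sigma^{-1} · (x - mu)] = (-1)·(-0.0332) + (2)·(0.1118) = 0.2568.

Step 4 — take square root: d = √(0.2568) ≈ 0.5068.

d(x, mu) = √(0.2568) ≈ 0.5068


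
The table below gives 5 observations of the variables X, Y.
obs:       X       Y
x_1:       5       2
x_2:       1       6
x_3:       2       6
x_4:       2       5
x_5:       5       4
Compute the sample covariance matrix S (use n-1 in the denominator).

Step 1 — column means:
  mean(X) = (5 + 1 + 2 + 2 + 5) / 5 = 15/5 = 3
  mean(Y) = (2 + 6 + 6 + 5 + 4) / 5 = 23/5 = 4.6

Step 2 — sample covariance S[i,j] = (1/(n-1)) · Σ_k (x_{k,i} - mean_i) · (x_{k,j} - mean_j), with n-1 = 4.
  S[X,X] = ((2)·(2) + (-2)·(-2) + (-1)·(-1) + (-1)·(-1) + (2)·(2)) / 4 = 14/4 = 3.5
  S[X,Y] = ((2)·(-2.6) + (-2)·(1.4) + (-1)·(1.4) + (-1)·(0.4) + (2)·(-0.6)) / 4 = -11/4 = -2.75
  S[Y,Y] = ((-2.6)·(-2.6) + (1.4)·(1.4) + (1.4)·(1.4) + (0.4)·(0.4) + (-0.6)·(-0.6)) / 4 = 11.2/4 = 2.8

S is symmetric (S[j,i] = S[i,j]). Assembling:

S = [[3.5, -2.75],
 [-2.75, 2.8]]


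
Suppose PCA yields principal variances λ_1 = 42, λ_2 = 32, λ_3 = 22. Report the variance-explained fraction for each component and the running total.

Step 1 — total variance = trace(Sigma) = Σ λ_i = 42 + 32 + 22 = 96.

Step 2 — fraction explained by component i = λ_i / Σ λ:
  PC1: 42/96 = 0.4375
  PC2: 32/96 = 0.3333
  PC3: 22/96 = 0.2292

Step 3 — cumulative fraction after k components = (λ_1 + ... + λ_k) / Σ λ:
  k = 1: 42/96 = 0.4375
  k = 2: (42 + 32)/96 = 74/96 = 0.7708
  k = 3: (42 + 32 + 22)/96 = 96/96 = 1

Summary (fraction, with percent):

explained: PC1 0.4375 (43.75%), PC2 0.3333 (33.33%), PC3 0.2292 (22.92%);  cumulative: 0.4375, 0.7708, 1


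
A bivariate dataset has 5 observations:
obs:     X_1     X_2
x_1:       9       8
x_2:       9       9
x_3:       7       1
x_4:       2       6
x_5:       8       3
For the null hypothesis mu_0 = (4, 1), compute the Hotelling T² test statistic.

Step 1 — sample mean vector:
  mean(X_1) = (9 + 9 + 7 + 2 + 8) / 5 = 35/5 = 7
  mean(X_2) = (8 + 9 + 1 + 6 + 3) / 5 = 27/5 = 5.4
  x̄ = (7, 5.4),  deviation x̄ - mu_0 = (7, 5.4) - (4, 1) = (3, 4.4).

Step 2 — sample covariance matrix, S[i,j] = (1/(n-1)) · Σ_k (x_{k,i} - mean_i) · (x_{k,j} - mean_j), divisor n-1 = 4:
  S[X_1,X_1] = ((2)·(2) + (2)·(2) + (0)·(0) + (-5)·(-5) + (1)·(1)) / 4 = 34/4 = 8.5
  S[X_1,X_2] = ((2)·(2.6) + (2)·(3.6) + (0)·(-4.4) + (-5)·(0.6) + (1)·(-2.4)) / 4 = 7/4 = 1.75
  S[X_2,X_2] = ((2.6)·(2.6) + (3.6)·(3.6) + (-4.4)·(-4.4) + (0.6)·(0.6) + (-2.4)·(-2.4)) / 4 = 45.2/4 = 11.3
  S = [[8.5, 1.75],
 [1.75, 11.3]].

Step 3 — invert S. det(S) = 8.5·11.3 - (1.75)² = 92.9875.
  S^{-1} = (1/det) · [[d, -b], [-b, a]] = [[0.1215, -0.0188],
 [-0.0188, 0.0914]].

Step 4 — quadratic form (x̄ - mu_0)^T · S^{-1} · (x̄ - mu_0):
  S^{-1} · (x̄ - mu_0) = (0.2818, 0.3457),
  (x̄ - mu_0)^T · [...] = (3)·(0.2818) + (4.4)·(0.3457) = 2.3666.

Step 5 — scale by n: T² = 5 · 2.3666 = 11.8328.

T² ≈ 11.8328


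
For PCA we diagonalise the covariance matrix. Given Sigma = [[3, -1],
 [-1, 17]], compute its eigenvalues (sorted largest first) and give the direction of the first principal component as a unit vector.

Step 1 — characteristic polynomial of 2×2 Sigma:
  det(Sigma - λI) = λ² - trace · λ + det = 0.
  trace = 3 + 17 = 20, det = 3·17 - (-1)² = 50.
Step 2 — discriminant:
  Δ = trace² - 4·det = 400 - 200 = 200.
Step 3 — eigenvalues:
  λ = (trace ± √Δ)/2 = (20 ± 14.1421)/2,
  λ_1 = 17.0711,  λ_2 = 2.9289.

Step 4 — unit eigenvector for λ_1: solve (Sigma - λ_1 I)v = 0. First row:
  (3 - 17.0711)·v_x + (-1)·v_y = 0, i.e. (-14.0711)·v_x + (-1)·v_y = 0,
  so v ∝ (b, λ_1 - a) = (-1, 14.0711); multiply by -1 so the first entry is positive: u = (1, -14.0711).
  ||u|| = √((1)² + (-14.0711)²) = √(198.9949) ≈ 14.1066,
  v_1 = u/||u|| ≈ (0.0709, -0.9975) (||v_1|| = 1).

λ_1 = 17.0711,  λ_2 = 2.9289;  v_1 ≈ (0.0709, -0.9975)


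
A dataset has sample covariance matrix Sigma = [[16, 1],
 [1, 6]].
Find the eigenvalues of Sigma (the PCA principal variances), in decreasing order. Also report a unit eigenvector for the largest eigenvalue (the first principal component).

Step 1 — characteristic polynomial of 2×2 Sigma:
  det(Sigma - λI) = λ² - trace · λ + det = 0.
  trace = 16 + 6 = 22, det = 16·6 - (1)² = 95.
Step 2 — discriminant:
  Δ = trace² - 4·det = 484 - 380 = 104.
Step 3 — eigenvalues:
  λ = (trace ± √Δ)/2 = (22 ± 10.198)/2,
  λ_1 = 16.099,  λ_2 = 5.901.

Step 4 — unit eigenvector for λ_1: solve (Sigma - λ_1 I)v = 0. First row:
  (16 - 16.099)·v_x + (1)·v_y = 0, i.e. (-0.099)·v_x + (1)·v_y = 0,
  so v ∝ (b, λ_1 - a) = (1, 0.099) = u.
  ||u|| = √((1)² + (0.099)²) = √(1.0098) ≈ 1.0049,
  v_1 = u/||u|| ≈ (0.9951, 0.0985) (||v_1|| = 1).

λ_1 = 16.099,  λ_2 = 5.901;  v_1 ≈ (0.9951, 0.0985)


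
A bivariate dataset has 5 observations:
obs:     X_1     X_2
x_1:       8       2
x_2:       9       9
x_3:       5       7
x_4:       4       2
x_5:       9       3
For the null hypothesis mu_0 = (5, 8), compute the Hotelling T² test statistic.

Step 1 — sample mean vector:
  mean(X_1) = (8 + 9 + 5 + 4 + 9) / 5 = 35/5 = 7
  mean(X_2) = (2 + 9 + 7 + 2 + 3) / 5 = 23/5 = 4.6
  x̄ = (7, 4.6),  deviation x̄ - mu_0 = (7, 4.6) - (5, 8) = (2, -3.4).

Step 2 — sample covariance matrix, S[i,j] = (1/(n-1)) · Σ_k (x_{k,i} - mean_i) · (x_{k,j} - mean_j), divisor n-1 = 4:
  S[X_1,X_1] = ((1)·(1) + (2)·(2) + (-2)·(-2) + (-3)·(-3) + (2)·(2)) / 4 = 22/4 = 5.5
  S[X_1,X_2] = ((1)·(-2.6) + (2)·(4.4) + (-2)·(2.4) + (-3)·(-2.6) + (2)·(-1.6)) / 4 = 6/4 = 1.5
  S[X_2,X_2] = ((-2.6)·(-2.6) + (4.4)·(4.4) + (2.4)·(2.4) + (-2.6)·(-2.6) + (-1.6)·(-1.6)) / 4 = 41.2/4 = 10.3
  S = [[5.5, 1.5],
 [1.5, 10.3]].

Step 3 — invert S. det(S) = 5.5·10.3 - (1.5)² = 54.4.
  S^{-1} = (1/det) · [[d, -b], [-b, a]] = [[0.1893, -0.0276],
 [-0.0276, 0.1011]].

Step 4 — quadratic form (x̄ - mu_0)^T · S^{-1} · (x̄ - mu_0):
  S^{-1} · (x̄ - mu_0) = (0.4724, -0.3989),
  (x̄ - mu_0)^T · [...] = (2)·(0.4724) + (-3.4)·(-0.3989) = 2.3011.

Step 5 — scale by n: T² = 5 · 2.3011 = 11.5055.

T² ≈ 11.5055


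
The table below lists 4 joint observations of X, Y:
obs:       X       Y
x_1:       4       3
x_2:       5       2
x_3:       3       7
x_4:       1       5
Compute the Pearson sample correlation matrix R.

Step 1 — column means:
  mean(X) = (4 + 5 + 3 + 1) / 4 = 13/4 = 3.25
  mean(Y) = (3 + 2 + 7 + 5) / 4 = 17/4 = 4.25

Step 2 — sample variances and covariances s[i,j] = (1/(n-1)) · Σ_k (x_{k,i} - mean_i) · (x_{k,j} - mean_j), with n-1 = 3:
  s[X,X] = ((0.75)·(0.75) + (1.75)·(1.75) + (-0.25)·(-0.25) + (-2.25)·(-2.25)) / 3 = 8.75/3 = 2.9167
  s[X,Y] = ((0.75)·(-1.25) + (1.75)·(-2.25) + (-0.25)·(2.75) + (-2.25)·(0.75)) / 3 = -7.25/3 = -2.4167
  s[Y,Y] = ((-1.25)·(-1.25) + (-2.25)·(-2.25) + (2.75)·(2.75) + (0.75)·(0.75)) / 3 = 14.75/3 = 4.9167
  Sample standard deviations s_i = √(s[i,i]):
  s(X) = √(2.9167) = 1.7078
  s(Y) = √(4.9167) = 2.2174

Step 3 — r_{ij} = s_{ij} / (s_i · s_j):
  r[X,X] = 1 (diagonal).
  r[X,Y] = -2.4167 / (1.7078 · 2.2174) = -2.4167 / 3.7869 = -0.6382
  r[Y,Y] = 1 (diagonal).

R is symmetric with unit diagonal. Assembling:

R = [[1, -0.6382],
 [-0.6382, 1]]


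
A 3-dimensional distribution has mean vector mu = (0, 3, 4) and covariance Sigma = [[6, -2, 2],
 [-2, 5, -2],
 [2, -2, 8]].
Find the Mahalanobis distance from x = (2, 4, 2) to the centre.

Step 1 — centre the observation: (x - mu) = (2, 1, -2).

Step 2 — invert Sigma (cofactor / det for 3×3, or solve directly):
  Sigma^{-1} = [[0.2, 0.0667, -0.0333],
 [0.0667, 0.2444, 0.0444],
 [-0.0333, 0.0444, 0.1444]].

Step 3 — form the quadratic (x - mu)^T · Sigma^{-1} · (x - mu):
  Sigma^{-1} · (x - mu) = (0.5333, 0.2889, -0.3111).
  (x - mu)^T · [Sigma^{-1} · (x - mu)] = (2)·(0.5333) + (1)·(0.2889) + (-2)·(-0.3111) = 1.9778.

Step 4 — take square root: d = √(1.9778) ≈ 1.4063.

d(x, mu) = √(1.9778) ≈ 1.4063


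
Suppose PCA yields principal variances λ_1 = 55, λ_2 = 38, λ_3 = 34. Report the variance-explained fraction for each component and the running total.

Step 1 — total variance = trace(Sigma) = Σ λ_i = 55 + 38 + 34 = 127.

Step 2 — fraction explained by component i = λ_i / Σ λ:
  PC1: 55/127 = 0.4331
  PC2: 38/127 = 0.2992
  PC3: 34/127 = 0.2677

Step 3 — cumulative fraction after k components = (λ_1 + ... + λ_k) / Σ λ:
  k = 1: 55/127 = 0.4331
  k = 2: (55 + 38)/127 = 93/127 = 0.7323
  k = 3: (55 + 38 + 34)/127 = 127/127 = 1

Summary (fraction, with percent):

explained: PC1 0.4331 (43.31%), PC2 0.2992 (29.92%), PC3 0.2677 (26.77%);  cumulative: 0.4331, 0.7323, 1


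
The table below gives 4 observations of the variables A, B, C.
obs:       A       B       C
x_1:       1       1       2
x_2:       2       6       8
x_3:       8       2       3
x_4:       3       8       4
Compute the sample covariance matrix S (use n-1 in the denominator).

Step 1 — column means:
  mean(A) = (1 + 2 + 8 + 3) / 4 = 14/4 = 3.5
  mean(B) = (1 + 6 + 2 + 8) / 4 = 17/4 = 4.25
  mean(C) = (2 + 8 + 3 + 4) / 4 = 17/4 = 4.25

Step 2 — sample covariance S[i,j] = (1/(n-1)) · Σ_k (x_{k,i} - mean_i) · (x_{k,j} - mean_j), with n-1 = 3.
  S[A,A] = ((-2.5)·(-2.5) + (-1.5)·(-1.5) + (4.5)·(4.5) + (-0.5)·(-0.5)) / 3 = 29/3 = 9.6667
  S[A,B] = ((-2.5)·(-3.25) + (-1.5)·(1.75) + (4.5)·(-2.25) + (-0.5)·(3.75)) / 3 = -6.5/3 = -2.1667
  S[A,C] = ((-2.5)·(-2.25) + (-1.5)·(3.75) + (4.5)·(-1.25) + (-0.5)·(-0.25)) / 3 = -5.5/3 = -1.8333
  S[B,B] = ((-3.25)·(-3.25) + (1.75)·(1.75) + (-2.25)·(-2.25) + (3.75)·(3.75)) / 3 = 32.75/3 = 10.9167
  S[B,C] = ((-3.25)·(-2.25) + (1.75)·(3.75) + (-2.25)·(-1.25) + (3.75)·(-0.25)) / 3 = 15.75/3 = 5.25
  S[C,C] = ((-2.25)·(-2.25) + (3.75)·(3.75) + (-1.25)·(-1.25) + (-0.25)·(-0.25)) / 3 = 20.75/3 = 6.9167

S is symmetric (S[j,i] = S[i,j]). Assembling:

S = [[9.6667, -2.1667, -1.8333],
 [-2.1667, 10.9167, 5.25],
 [-1.8333, 5.25, 6.9167]]


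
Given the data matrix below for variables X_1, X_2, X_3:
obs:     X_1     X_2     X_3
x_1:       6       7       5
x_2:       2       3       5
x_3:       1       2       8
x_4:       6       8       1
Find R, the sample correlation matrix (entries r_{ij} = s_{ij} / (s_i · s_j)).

Step 1 — column means:
  mean(X_1) = (6 + 2 + 1 + 6) / 4 = 15/4 = 3.75
  mean(X_2) = (7 + 3 + 2 + 8) / 4 = 20/4 = 5
  mean(X_3) = (5 + 5 + 8 + 1) / 4 = 19/4 = 4.75

Step 2 — sample variances and covariances s[i,j] = (1/(n-1)) · Σ_k (x_{k,i} - mean_i) · (x_{k,j} - mean_j), with n-1 = 3:
  s[X_1,X_1] = ((2.25)·(2.25) + (-1.75)·(-1.75) + (-2.75)·(-2.75) + (2.25)·(2.25)) / 3 = 20.75/3 = 6.9167
  s[X_1,X_2] = ((2.25)·(2) + (-1.75)·(-2) + (-2.75)·(-3) + (2.25)·(3)) / 3 = 23/3 = 7.6667
  s[X_1,X_3] = ((2.25)·(0.25) + (-1.75)·(0.25) + (-2.75)·(3.25) + (2.25)·(-3.75)) / 3 = -17.25/3 = -5.75
  s[X_2,X_2] = ((2)·(2) + (-2)·(-2) + (-3)·(-3) + (3)·(3)) / 3 = 26/3 = 8.6667
  s[X_2,X_3] = ((2)·(0.25) + (-2)·(0.25) + (-3)·(3.25) + (3)·(-3.75)) / 3 = -21/3 = -7
  s[X_3,X_3] = ((0.25)·(0.25) + (0.25)·(0.25) + (3.25)·(3.25) + (-3.75)·(-3.75)) / 3 = 24.75/3 = 8.25
  Sample standard deviations s_i = √(s[i,i]):
  s(X_1) = √(6.9167) = 2.63
  s(X_2) = √(8.6667) = 2.9439
  s(X_3) = √(8.25) = 2.8723

Step 3 — r_{ij} = s_{ij} / (s_i · s_j):
  r[X_1,X_1] = 1 (diagonal).
  r[X_1,X_2] = 7.6667 / (2.63 · 2.9439) = 7.6667 / 7.7424 = 0.9902
  r[X_1,X_3] = -5.75 / (2.63 · 2.8723) = -5.75 / 7.554 = -0.7612
  r[X_2,X_2] = 1 (diagonal).
  r[X_2,X_3] = -7 / (2.9439 · 2.8723) = -7 / 8.4558 = -0.8278
  r[X_3,X_3] = 1 (diagonal).

R is symmetric with unit diagonal. Assembling:

R = [[1, 0.9902, -0.7612],
 [0.9902, 1, -0.8278],
 [-0.7612, -0.8278, 1]]


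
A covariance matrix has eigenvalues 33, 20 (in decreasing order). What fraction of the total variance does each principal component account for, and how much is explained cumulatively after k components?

Step 1 — total variance = trace(Sigma) = Σ λ_i = 33 + 20 = 53.

Step 2 — fraction explained by component i = λ_i / Σ λ:
  PC1: 33/53 = 0.6226
  PC2: 20/53 = 0.3774

Step 3 — cumulative fraction after k components = (λ_1 + ... + λ_k) / Σ λ:
  k = 1: 33/53 = 0.6226
  k = 2: (33 + 20)/53 = 53/53 = 1

Summary (fraction, with percent):

explained: PC1 0.6226 (62.26%), PC2 0.3774 (37.74%);  cumulative: 0.6226, 1


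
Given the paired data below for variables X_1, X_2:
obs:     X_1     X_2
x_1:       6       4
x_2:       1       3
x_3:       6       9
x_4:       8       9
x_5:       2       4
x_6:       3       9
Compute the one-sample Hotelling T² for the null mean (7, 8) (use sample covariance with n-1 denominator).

Step 1 — sample mean vector:
  mean(X_1) = (6 + 1 + 6 + 8 + 2 + 3) / 6 = 26/6 = 4.3333
  mean(X_2) = (4 + 3 + 9 + 9 + 4 + 9) / 6 = 38/6 = 6.3333
  x̄ = (4.3333, 6.3333),  deviation x̄ - mu_0 = (4.3333, 6.3333) - (7, 8) = (-2.6667, -1.6667).

Step 2 — sample covariance matrix, S[i,j] = (1/(n-1)) · Σ_k (x_{k,i} - mean_i) · (x_{k,j} - mean_j), divisor n-1 = 5:
  S[X_1,X_1] = ((1.6667)·(1.6667) + (-3.3333)·(-3.3333) + (1.6667)·(1.6667) + (3.6667)·(3.6667) + (-2.3333)·(-2.3333) + (-1.3333)·(-1.3333)) / 5 = 37.3333/5 = 7.4667
  S[X_1,X_2] = ((1.6667)·(-2.3333) + (-3.3333)·(-3.3333) + (1.6667)·(2.6667) + (3.6667)·(2.6667) + (-2.3333)·(-2.3333) + (-1.3333)·(2.6667)) / 5 = 23.3333/5 = 4.6667
  S[X_2,X_2] = ((-2.3333)·(-2.3333) + (-3.3333)·(-3.3333) + (2.6667)·(2.6667) + (2.6667)·(2.6667) + (-2.3333)·(-2.3333) + (2.6667)·(2.6667)) / 5 = 43.3333/5 = 8.6667
  S = [[7.4667, 4.6667],
 [4.6667, 8.6667]].

Step 3 — invert S. det(S) = 7.4667·8.6667 - (4.6667)² = 42.9333.
  S^{-1} = (1/det) · [[d, -b], [-b, a]] = [[0.2019, -0.1087],
 [-0.1087, 0.1739]].

Step 4 — quadratic form (x̄ - mu_0)^T · S^{-1} · (x̄ - mu_0):
  S^{-1} · (x̄ - mu_0) = (-0.3571, 0),
  (x̄ - mu_0)^T · [...] = (-2.6667)·(-0.3571) + (-1.6667)·(0) = 0.9524.

Step 5 — scale by n: T² = 6 · 0.9524 = 5.7143.

T² ≈ 5.7143


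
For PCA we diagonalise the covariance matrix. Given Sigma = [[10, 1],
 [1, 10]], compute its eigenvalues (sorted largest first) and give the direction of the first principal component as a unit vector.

Step 1 — characteristic polynomial of 2×2 Sigma:
  det(Sigma - λI) = λ² - trace · λ + det = 0.
  trace = 10 + 10 = 20, det = 10·10 - (1)² = 99.
Step 2 — discriminant:
  Δ = trace² - 4·det = 400 - 396 = 4.
Step 3 — eigenvalues:
  λ = (trace ± √Δ)/2 = (20 ± 2)/2,
  λ_1 = 11,  λ_2 = 9.

Step 4 — unit eigenvector for λ_1: solve (Sigma - λ_1 I)v = 0. First row:
  (10 - 11)·v_x + (1)·v_y = 0, i.e. (-1)·v_x + (1)·v_y = 0,
  so v ∝ (b, λ_1 - a) = (1, 1) = u.
  ||u|| = √((1)² + (1)²) = √(2) ≈ 1.4142,
  v_1 = u/||u|| ≈ (0.7071, 0.7071) (||v_1|| = 1).

λ_1 = 11,  λ_2 = 9;  v_1 ≈ (0.7071, 0.7071)


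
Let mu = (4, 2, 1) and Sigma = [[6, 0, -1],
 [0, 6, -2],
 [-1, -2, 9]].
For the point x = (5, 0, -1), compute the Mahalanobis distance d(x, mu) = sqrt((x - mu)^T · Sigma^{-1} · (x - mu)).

Step 1 — centre the observation: (x - mu) = (1, -2, -2).

Step 2 — invert Sigma (cofactor / det for 3×3, or solve directly):
  Sigma^{-1} = [[0.1701, 0.0068, 0.0204],
 [0.0068, 0.1803, 0.0408],
 [0.0204, 0.0408, 0.1224]].

Step 3 — form the quadratic (x - mu)^T · Sigma^{-1} · (x - mu):
  Sigma^{-1} · (x - mu) = (0.1156, -0.4354, -0.3061).
  (x - mu)^T · [Sigma^{-1} · (x - mu)] = (1)·(0.1156) + (-2)·(-0.4354) + (-2)·(-0.3061) = 1.5986.

Step 4 — take square root: d = √(1.5986) ≈ 1.2644.

d(x, mu) = √(1.5986) ≈ 1.2644


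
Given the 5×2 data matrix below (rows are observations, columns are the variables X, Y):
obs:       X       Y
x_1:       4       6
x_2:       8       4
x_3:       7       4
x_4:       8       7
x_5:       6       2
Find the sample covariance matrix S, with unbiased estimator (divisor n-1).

Step 1 — column means:
  mean(X) = (4 + 8 + 7 + 8 + 6) / 5 = 33/5 = 6.6
  mean(Y) = (6 + 4 + 4 + 7 + 2) / 5 = 23/5 = 4.6

Step 2 — sample covariance S[i,j] = (1/(n-1)) · Σ_k (x_{k,i} - mean_i) · (x_{k,j} - mean_j), with n-1 = 4.
  S[X,X] = ((-2.6)·(-2.6) + (1.4)·(1.4) + (0.4)·(0.4) + (1.4)·(1.4) + (-0.6)·(-0.6)) / 4 = 11.2/4 = 2.8
  S[X,Y] = ((-2.6)·(1.4) + (1.4)·(-0.6) + (0.4)·(-0.6) + (1.4)·(2.4) + (-0.6)·(-2.6)) / 4 = 0.2/4 = 0.05
  S[Y,Y] = ((1.4)·(1.4) + (-0.6)·(-0.6) + (-0.6)·(-0.6) + (2.4)·(2.4) + (-2.6)·(-2.6)) / 4 = 15.2/4 = 3.8

S is symmetric (S[j,i] = S[i,j]). Assembling:

S = [[2.8, 0.05],
 [0.05, 3.8]]


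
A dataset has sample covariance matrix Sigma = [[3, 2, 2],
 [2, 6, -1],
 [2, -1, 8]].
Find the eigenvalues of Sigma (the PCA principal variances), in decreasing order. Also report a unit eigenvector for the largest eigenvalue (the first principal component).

Step 1 — characteristic polynomial p(λ) = det(λI - Sigma) = λ³ - tr·λ² + c_1·λ - det, where tr = trace, c_1 = sum of the principal 2×2 minors, det = det(Sigma):
  tr = 3 + 6 + 8 = 17,
  c_1 = (3·6 - (2)²) + (3·8 - (2)²) + (6·8 - (-1)²) = 14 + 20 + 47 = 81,
  det = 3·(6·8 - (-1)²) - (2)·((2)·8 - (-1)·(2)) + (2)·((2)·(-1) - 6·(2)) = 3·(47) - (2)·(18) + (2)·(-14) = 77.
  So p(λ) = λ³ - 17λ² + 81λ - 77.
Step 2 — look for an integer root (rational root theorem: any rational root is an integer divisor of 77). Testing λ = 7:
  p(7) = 343 - 833 + 567 - 77 = 0  ✓
  Dividing out (λ - 7): p(λ) = (λ - 7)(λ² - 10λ + 11).
Step 3 — remaining eigenvalues from the quadratic λ² - 10λ + 11 = 0:
  Δ = 10² - 4·11 = 100 - 44 = 56,  λ = (10 ± √56)/2 = (10 ± 7.4833)/2 ≈ 8.7417 or 1.2583.
  Sorted: λ_1 = 8.7417,  λ_2 = 7,  λ_3 = 1.2583  (check: sum = 17 = tr ✓).

Step 4 — unit eigenvector for λ_1 ≈ 8.7417: v spans the null space of (Sigma - λ_1 I), whose rows are
  r_1 = (-5.7417, 2, 2),  r_2 = (2, -2.7417, -1),  r_3 = (2, -1, -0.7417).
  v is orthogonal to every row, so take v ∝ r_1 × r_2 = ((2)·(-1) - (2)·(-2.7417), (2)·(2) - (-5.7417)·(-1), (-5.7417)·(-2.7417) - (2)·(2)) ≈ (3.4833, -1.7417, 11.7417).
  Let u = (3.4833, -1.7417, 11.7417).
  ||u|| = √((3.4833)² + (-1.7417)² + (11.7417)²) = √(153.0334) ≈ 12.3707,  v_1 = u/||u|| ≈ (0.2816, -0.1408, 0.9492) (||v_1|| = 1).

λ_1 = 8.7417,  λ_2 = 7,  λ_3 = 1.2583;  v_1 ≈ (0.2816, -0.1408, 0.9492)


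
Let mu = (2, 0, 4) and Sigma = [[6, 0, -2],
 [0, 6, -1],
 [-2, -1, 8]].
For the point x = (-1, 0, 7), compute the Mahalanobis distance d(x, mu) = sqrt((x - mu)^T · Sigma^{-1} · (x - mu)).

Step 1 — centre the observation: (x - mu) = (-3, 0, 3).

Step 2 — invert Sigma (cofactor / det for 3×3, or solve directly):
  Sigma^{-1} = [[0.1822, 0.0078, 0.0465],
 [0.0078, 0.1705, 0.0233],
 [0.0465, 0.0233, 0.1395]].

Step 3 — form the quadratic (x - mu)^T · Sigma^{-1} · (x - mu):
  Sigma^{-1} · (x - mu) = (-0.407, 0.0465, 0.2791).
  (x - mu)^T · [Sigma^{-1} · (x - mu)] = (-3)·(-0.407) + (0)·(0.0465) + (3)·(0.2791) = 2.0581.

Step 4 — take square root: d = √(2.0581) ≈ 1.4346.

d(x, mu) = √(2.0581) ≈ 1.4346


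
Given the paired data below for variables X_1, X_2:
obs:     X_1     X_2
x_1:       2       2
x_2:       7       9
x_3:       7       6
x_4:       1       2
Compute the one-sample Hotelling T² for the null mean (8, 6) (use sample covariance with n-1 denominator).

Step 1 — sample mean vector:
  mean(X_1) = (2 + 7 + 7 + 1) / 4 = 17/4 = 4.25
  mean(X_2) = (2 + 9 + 6 + 2) / 4 = 19/4 = 4.75
  x̄ = (4.25, 4.75),  deviation x̄ - mu_0 = (4.25, 4.75) - (8, 6) = (-3.75, -1.25).

Step 2 — sample covariance matrix, S[i,j] = (1/(n-1)) · Σ_k (x_{k,i} - mean_i) · (x_{k,j} - mean_j), divisor n-1 = 3:
  S[X_1,X_1] = ((-2.25)·(-2.25) + (2.75)·(2.75) + (2.75)·(2.75) + (-3.25)·(-3.25)) / 3 = 30.75/3 = 10.25
  S[X_1,X_2] = ((-2.25)·(-2.75) + (2.75)·(4.25) + (2.75)·(1.25) + (-3.25)·(-2.75)) / 3 = 30.25/3 = 10.0833
  S[X_2,X_2] = ((-2.75)·(-2.75) + (4.25)·(4.25) + (1.25)·(1.25) + (-2.75)·(-2.75)) / 3 = 34.75/3 = 11.5833
  S = [[10.25, 10.0833],
 [10.0833, 11.5833]].

Step 3 — invert S. det(S) = 10.25·11.5833 - (10.0833)² = 17.0556.
  S^{-1} = (1/det) · [[d, -b], [-b, a]] = [[0.6792, -0.5912],
 [-0.5912, 0.601]].

Step 4 — quadratic form (x̄ - mu_0)^T · S^{-1} · (x̄ - mu_0):
  S^{-1} · (x̄ - mu_0) = (-1.8078, 1.4658),
  (x̄ - mu_0)^T · [...] = (-3.75)·(-1.8078) + (-1.25)·(1.4658) = 4.9471.

Step 5 — scale by n: T² = 4 · 4.9471 = 19.7883.

T² ≈ 19.7883


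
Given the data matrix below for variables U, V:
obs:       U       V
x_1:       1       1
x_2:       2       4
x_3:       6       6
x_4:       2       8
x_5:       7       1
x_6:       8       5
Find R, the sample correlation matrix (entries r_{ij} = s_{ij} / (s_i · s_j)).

Step 1 — column means:
  mean(U) = (1 + 2 + 6 + 2 + 7 + 8) / 6 = 26/6 = 4.3333
  mean(V) = (1 + 4 + 6 + 8 + 1 + 5) / 6 = 25/6 = 4.1667

Step 2 — sample variances and covariances s[i,j] = (1/(n-1)) · Σ_k (x_{k,i} - mean_i) · (x_{k,j} - mean_j), with n-1 = 5:
  s[U,U] = ((-3.3333)·(-3.3333) + (-2.3333)·(-2.3333) + (1.6667)·(1.6667) + (-2.3333)·(-2.3333) + (2.6667)·(2.6667) + (3.6667)·(3.6667)) / 5 = 45.3333/5 = 9.0667
  s[U,V] = ((-3.3333)·(-3.1667) + (-2.3333)·(-0.1667) + (1.6667)·(1.8333) + (-2.3333)·(3.8333) + (2.6667)·(-3.1667) + (3.6667)·(0.8333)) / 5 = -0.3333/5 = -0.0667
  s[V,V] = ((-3.1667)·(-3.1667) + (-0.1667)·(-0.1667) + (1.8333)·(1.8333) + (3.8333)·(3.8333) + (-3.1667)·(-3.1667) + (0.8333)·(0.8333)) / 5 = 38.8333/5 = 7.7667
  Sample standard deviations s_i = √(s[i,i]):
  s(U) = √(9.0667) = 3.0111
  s(V) = √(7.7667) = 2.7869

Step 3 — r_{ij} = s_{ij} / (s_i · s_j):
  r[U,U] = 1 (diagonal).
  r[U,V] = -0.0667 / (3.0111 · 2.7869) = -0.0667 / 8.3915 = -0.0079
  r[V,V] = 1 (diagonal).

R is symmetric with unit diagonal. Assembling:

R = [[1, -0.0079],
 [-0.0079, 1]]


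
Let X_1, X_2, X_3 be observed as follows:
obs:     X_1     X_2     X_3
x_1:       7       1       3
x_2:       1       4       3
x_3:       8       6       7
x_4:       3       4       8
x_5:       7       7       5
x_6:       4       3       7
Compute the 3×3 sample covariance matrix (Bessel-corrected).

Step 1 — column means:
  mean(X_1) = (7 + 1 + 8 + 3 + 7 + 4) / 6 = 30/6 = 5
  mean(X_2) = (1 + 4 + 6 + 4 + 7 + 3) / 6 = 25/6 = 4.1667
  mean(X_3) = (3 + 3 + 7 + 8 + 5 + 7) / 6 = 33/6 = 5.5

Step 2 — sample covariance S[i,j] = (1/(n-1)) · Σ_k (x_{k,i} - mean_i) · (x_{k,j} - mean_j), with n-1 = 5.
  S[X_1,X_1] = ((2)·(2) + (-4)·(-4) + (3)·(3) + (-2)·(-2) + (2)·(2) + (-1)·(-1)) / 5 = 38/5 = 7.6
  S[X_1,X_2] = ((2)·(-3.1667) + (-4)·(-0.1667) + (3)·(1.8333) + (-2)·(-0.1667) + (2)·(2.8333) + (-1)·(-1.1667)) / 5 = 7/5 = 1.4
  S[X_1,X_3] = ((2)·(-2.5) + (-4)·(-2.5) + (3)·(1.5) + (-2)·(2.5) + (2)·(-0.5) + (-1)·(1.5)) / 5 = 2/5 = 0.4
  S[X_2,X_2] = ((-3.1667)·(-3.1667) + (-0.1667)·(-0.1667) + (1.8333)·(1.8333) + (-0.1667)·(-0.1667) + (2.8333)·(2.8333) + (-1.1667)·(-1.1667)) / 5 = 22.8333/5 = 4.5667
  S[X_2,X_3] = ((-3.1667)·(-2.5) + (-0.1667)·(-2.5) + (1.8333)·(1.5) + (-0.1667)·(2.5) + (2.8333)·(-0.5) + (-1.1667)·(1.5)) / 5 = 7.5/5 = 1.5
  S[X_3,X_3] = ((-2.5)·(-2.5) + (-2.5)·(-2.5) + (1.5)·(1.5) + (2.5)·(2.5) + (-0.5)·(-0.5) + (1.5)·(1.5)) / 5 = 23.5/5 = 4.7

S is symmetric (S[j,i] = S[i,j]). Assembling:

S = [[7.6, 1.4, 0.4],
 [1.4, 4.5667, 1.5],
 [0.4, 1.5, 4.7]]


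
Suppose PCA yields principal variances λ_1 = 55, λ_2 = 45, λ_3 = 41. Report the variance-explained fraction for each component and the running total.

Step 1 — total variance = trace(Sigma) = Σ λ_i = 55 + 45 + 41 = 141.

Step 2 — fraction explained by component i = λ_i / Σ λ:
  PC1: 55/141 = 0.3901
  PC2: 45/141 = 0.3191
  PC3: 41/141 = 0.2908

Step 3 — cumulative fraction after k components = (λ_1 + ... + λ_k) / Σ λ:
  k = 1: 55/141 = 0.3901
  k = 2: (55 + 45)/141 = 100/141 = 0.7092
  k = 3: (55 + 45 + 41)/141 = 141/141 = 1

Summary (fraction, with percent):

explained: PC1 0.3901 (39.01%), PC2 0.3191 (31.91%), PC3 0.2908 (29.08%);  cumulative: 0.3901, 0.7092, 1


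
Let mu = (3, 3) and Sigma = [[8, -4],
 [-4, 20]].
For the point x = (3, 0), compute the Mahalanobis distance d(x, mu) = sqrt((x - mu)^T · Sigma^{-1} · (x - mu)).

Step 1 — centre the observation: (x - mu) = (0, -3).

Step 2 — invert Sigma. det(Sigma) = 8·20 - (-4)² = 144.
  Sigma^{-1} = (1/det) · [[d, -b], [-b, a]] = [[0.1389, 0.0278],
 [0.0278, 0.0556]].

Step 3 — form the quadratic (x - mu)^T · Sigma^{-1} · (x - mu):
  Sigma^{-1} · (x - mu) = (-0.0833, -0.1667).
  (x - mu)^T · [Sigma^{-1} · (x - mu)] = (0)·(-0.0833) + (-3)·(-0.1667) = 0.5.

Step 4 — take square root: d = √(0.5) ≈ 0.7071.

d(x, mu) = √(0.5) ≈ 0.7071


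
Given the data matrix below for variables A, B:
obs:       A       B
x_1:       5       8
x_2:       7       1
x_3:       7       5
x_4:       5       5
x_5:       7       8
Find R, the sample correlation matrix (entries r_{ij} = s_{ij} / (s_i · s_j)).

Step 1 — column means:
  mean(A) = (5 + 7 + 7 + 5 + 7) / 5 = 31/5 = 6.2
  mean(B) = (8 + 1 + 5 + 5 + 8) / 5 = 27/5 = 5.4

Step 2 — sample variances and covariances s[i,j] = (1/(n-1)) · Σ_k (x_{k,i} - mean_i) · (x_{k,j} - mean_j), with n-1 = 4:
  s[A,A] = ((-1.2)·(-1.2) + (0.8)·(0.8) + (0.8)·(0.8) + (-1.2)·(-1.2) + (0.8)·(0.8)) / 4 = 4.8/4 = 1.2
  s[A,B] = ((-1.2)·(2.6) + (0.8)·(-4.4) + (0.8)·(-0.4) + (-1.2)·(-0.4) + (0.8)·(2.6)) / 4 = -4.4/4 = -1.1
  s[B,B] = ((2.6)·(2.6) + (-4.4)·(-4.4) + (-0.4)·(-0.4) + (-0.4)·(-0.4) + (2.6)·(2.6)) / 4 = 33.2/4 = 8.3
  Sample standard deviations s_i = √(s[i,i]):
  s(A) = √(1.2) = 1.0954
  s(B) = √(8.3) = 2.881

Step 3 — r_{ij} = s_{ij} / (s_i · s_j):
  r[A,A] = 1 (diagonal).
  r[A,B] = -1.1 / (1.0954 · 2.881) = -1.1 / 3.1559 = -0.3485
  r[B,B] = 1 (diagonal).

R is symmetric with unit diagonal. Assembling:

R = [[1, -0.3485],
 [-0.3485, 1]]


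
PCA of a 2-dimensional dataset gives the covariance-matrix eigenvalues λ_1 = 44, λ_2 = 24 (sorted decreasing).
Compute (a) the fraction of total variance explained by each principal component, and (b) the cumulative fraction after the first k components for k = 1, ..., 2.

Step 1 — total variance = trace(Sigma) = Σ λ_i = 44 + 24 = 68.

Step 2 — fraction explained by component i = λ_i / Σ λ:
  PC1: 44/68 = 0.6471
  PC2: 24/68 = 0.3529

Step 3 — cumulative fraction after k components = (λ_1 + ... + λ_k) / Σ λ:
  k = 1: 44/68 = 0.6471
  k = 2: (44 + 24)/68 = 68/68 = 1

Summary (fraction, with percent):

explained: PC1 0.6471 (64.71%), PC2 0.3529 (35.29%);  cumulative: 0.6471, 1


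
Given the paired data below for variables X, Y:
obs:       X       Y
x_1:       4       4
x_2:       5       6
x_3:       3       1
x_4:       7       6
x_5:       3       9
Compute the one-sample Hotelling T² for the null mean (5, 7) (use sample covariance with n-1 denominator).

Step 1 — sample mean vector:
  mean(X) = (4 + 5 + 3 + 7 + 3) / 5 = 22/5 = 4.4
  mean(Y) = (4 + 6 + 1 + 6 + 9) / 5 = 26/5 = 5.2
  x̄ = (4.4, 5.2),  deviation x̄ - mu_0 = (4.4, 5.2) - (5, 7) = (-0.6, -1.8).

Step 2 — sample covariance matrix, S[i,j] = (1/(n-1)) · Σ_k (x_{k,i} - mean_i) · (x_{k,j} - mean_j), divisor n-1 = 4:
  S[X,X] = ((-0.4)·(-0.4) + (0.6)·(0.6) + (-1.4)·(-1.4) + (2.6)·(2.6) + (-1.4)·(-1.4)) / 4 = 11.2/4 = 2.8
  S[X,Y] = ((-0.4)·(-1.2) + (0.6)·(0.8) + (-1.4)·(-4.2) + (2.6)·(0.8) + (-1.4)·(3.8)) / 4 = 3.6/4 = 0.9
  S[Y,Y] = ((-1.2)·(-1.2) + (0.8)·(0.8) + (-4.2)·(-4.2) + (0.8)·(0.8) + (3.8)·(3.8)) / 4 = 34.8/4 = 8.7
  S = [[2.8, 0.9],
 [0.9, 8.7]].

Step 3 — invert S. det(S) = 2.8·8.7 - (0.9)² = 23.55.
  S^{-1} = (1/det) · [[d, -b], [-b, a]] = [[0.3694, -0.0382],
 [-0.0382, 0.1189]].

Step 4 — quadratic form (x̄ - mu_0)^T · S^{-1} · (x̄ - mu_0):
  S^{-1} · (x̄ - mu_0) = (-0.1529, -0.1911),
  (x̄ - mu_0)^T · [...] = (-0.6)·(-0.1529) + (-1.8)·(-0.1911) = 0.4357.

Step 5 — scale by n: T² = 5 · 0.4357 = 2.1783.

T² ≈ 2.1783
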